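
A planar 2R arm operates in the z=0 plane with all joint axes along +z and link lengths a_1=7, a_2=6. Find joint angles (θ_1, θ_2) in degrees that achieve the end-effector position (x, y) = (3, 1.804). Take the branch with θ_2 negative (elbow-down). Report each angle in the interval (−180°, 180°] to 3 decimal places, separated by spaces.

90.002 -149.999

cos θ_2 = (12.2544−7²−6²)/(2·7·6) = -0.8660; θ_2 = -149.9992° (elbow-down)
β = atan2(1.8040,3.0000) = 31.0199°; ψ = atan2(-3.0001,1.8039) = -58.9823°
θ_1 = β − ψ = 90.0022°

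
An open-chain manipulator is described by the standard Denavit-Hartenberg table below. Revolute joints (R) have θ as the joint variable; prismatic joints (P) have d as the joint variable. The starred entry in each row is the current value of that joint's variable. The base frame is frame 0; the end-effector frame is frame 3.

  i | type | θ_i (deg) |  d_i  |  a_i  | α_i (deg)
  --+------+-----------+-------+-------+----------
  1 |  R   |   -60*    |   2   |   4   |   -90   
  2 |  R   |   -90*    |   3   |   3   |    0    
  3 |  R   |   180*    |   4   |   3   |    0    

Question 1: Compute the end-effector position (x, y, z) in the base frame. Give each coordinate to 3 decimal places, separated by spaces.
8.062 0.036 2.000

after link 1: o_1 = (2.0000, -3.4641, 2.0000)
after link 2: o_2 = (4.5981, -1.9641, 5.0000)
after link 3: o_3 = (8.0622, 0.0359, 2.0000)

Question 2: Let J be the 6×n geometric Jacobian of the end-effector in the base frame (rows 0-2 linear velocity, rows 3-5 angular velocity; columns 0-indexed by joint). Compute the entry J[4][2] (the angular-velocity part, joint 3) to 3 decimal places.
0.500

axis z_2 = (0.8660,0.5000,0.0000); lever o_n−o_2 = (3.4641,2.0000,-3.0000)
cross product → J_v[:, 2] = (-1.5000,2.5981,-0.0000)
J_ω[:, 2] = z_2
entry J[4][2] = 0.5000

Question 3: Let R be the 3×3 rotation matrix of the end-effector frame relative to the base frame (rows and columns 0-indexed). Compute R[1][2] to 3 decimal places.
0.500

End-effector z-axis (col 2 of R) = (0.8660,0.5000,0.0000)
R[1][2] = 0.5000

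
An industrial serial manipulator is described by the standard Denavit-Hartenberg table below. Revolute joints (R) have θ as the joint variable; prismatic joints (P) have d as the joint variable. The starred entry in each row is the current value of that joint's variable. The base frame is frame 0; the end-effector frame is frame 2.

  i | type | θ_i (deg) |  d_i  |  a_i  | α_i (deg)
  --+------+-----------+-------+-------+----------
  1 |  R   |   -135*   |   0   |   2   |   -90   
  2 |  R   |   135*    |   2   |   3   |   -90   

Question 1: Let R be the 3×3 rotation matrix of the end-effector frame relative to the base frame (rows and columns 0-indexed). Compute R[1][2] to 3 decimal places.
End-effector z-axis (col 2 of R) = (0.5000,0.5000,0.7071)
R[1][2] = 0.5000

0.500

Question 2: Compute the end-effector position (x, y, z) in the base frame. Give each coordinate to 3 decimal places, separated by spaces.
1.500 -1.328 -2.121

after link 1: o_1 = (-1.4142, -1.4142, 0.0000)
after link 2: o_2 = (1.5000, -1.3284, -2.1213)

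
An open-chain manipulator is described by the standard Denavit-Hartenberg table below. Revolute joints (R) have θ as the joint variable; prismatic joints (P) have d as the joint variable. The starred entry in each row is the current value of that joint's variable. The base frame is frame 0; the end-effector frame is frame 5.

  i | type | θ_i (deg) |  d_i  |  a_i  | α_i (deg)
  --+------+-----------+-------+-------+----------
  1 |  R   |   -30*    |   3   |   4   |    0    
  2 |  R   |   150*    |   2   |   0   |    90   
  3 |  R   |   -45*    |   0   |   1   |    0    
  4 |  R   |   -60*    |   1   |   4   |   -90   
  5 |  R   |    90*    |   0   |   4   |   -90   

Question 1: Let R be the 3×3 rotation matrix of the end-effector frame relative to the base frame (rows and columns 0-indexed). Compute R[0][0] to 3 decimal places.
-0.866

End-effector x-axis (col 0 of R) = (-0.8660,-0.5000,-0.0000)
R[0][0] = -0.8660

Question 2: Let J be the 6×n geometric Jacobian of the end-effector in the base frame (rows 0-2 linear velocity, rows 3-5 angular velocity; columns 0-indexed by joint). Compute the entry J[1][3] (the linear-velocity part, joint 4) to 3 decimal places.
3.346

axis z_3 = (0.8660,0.5000,0.0000); lever o_n−o_3 = (-2.0804,-2.3966,-3.8637)
cross product → J_v[:, 3] = (-1.9319,3.3461,-1.0353)
J_ω[:, 3] = z_3
entry J[1][3] = 3.3461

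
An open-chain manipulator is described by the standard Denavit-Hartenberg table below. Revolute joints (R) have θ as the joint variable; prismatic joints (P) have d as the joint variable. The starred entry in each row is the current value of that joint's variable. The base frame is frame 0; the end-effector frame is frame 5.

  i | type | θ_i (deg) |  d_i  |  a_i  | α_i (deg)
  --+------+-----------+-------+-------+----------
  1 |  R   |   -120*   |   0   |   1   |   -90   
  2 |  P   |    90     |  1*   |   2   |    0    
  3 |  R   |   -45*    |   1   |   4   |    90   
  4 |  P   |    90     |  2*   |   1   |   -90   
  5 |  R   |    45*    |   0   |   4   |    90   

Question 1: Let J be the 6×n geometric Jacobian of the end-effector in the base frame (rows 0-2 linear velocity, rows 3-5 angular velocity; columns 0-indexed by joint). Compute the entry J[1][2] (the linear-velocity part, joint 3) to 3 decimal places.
2.957

axis z_2 = (0.8660,-0.5000,0.0000); lever o_n−o_2 = (3.0602,-4.3564,-3.4142)
cross product → J_v[:, 2] = (1.7071,2.9568,-2.2426)
J_ω[:, 2] = z_2
entry J[1][2] = 2.9568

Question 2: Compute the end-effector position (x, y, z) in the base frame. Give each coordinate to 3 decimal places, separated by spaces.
3.426 -5.722 -5.414

after link 1: o_1 = (-0.5000, -0.8660, 0.0000)
after link 2: o_2 = (0.3660, -1.3660, -2.0000)
after link 3: o_3 = (-0.1822, -4.3155, -4.8284)
after link 4: o_4 = (-0.0232, -6.0403, -3.4142)
after link 5: o_5 = (3.4262, -5.7224, -5.4142)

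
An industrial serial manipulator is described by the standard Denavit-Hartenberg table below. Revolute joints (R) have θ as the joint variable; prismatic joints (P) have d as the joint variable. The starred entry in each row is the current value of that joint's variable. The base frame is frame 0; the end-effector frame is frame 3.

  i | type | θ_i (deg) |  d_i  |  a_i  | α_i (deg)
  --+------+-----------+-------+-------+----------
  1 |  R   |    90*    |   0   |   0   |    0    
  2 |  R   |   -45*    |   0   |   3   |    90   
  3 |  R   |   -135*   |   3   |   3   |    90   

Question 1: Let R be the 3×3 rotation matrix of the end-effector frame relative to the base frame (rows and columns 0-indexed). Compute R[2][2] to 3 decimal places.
0.707

End-effector z-axis (col 2 of R) = (-0.5000,-0.5000,0.7071)
R[2][2] = 0.7071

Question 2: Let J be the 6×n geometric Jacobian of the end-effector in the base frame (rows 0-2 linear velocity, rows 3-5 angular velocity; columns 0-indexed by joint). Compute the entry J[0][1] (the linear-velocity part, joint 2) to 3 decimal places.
1.500

axis z_1 = (0.0000,0.0000,1.0000); lever o_n−o_1 = (2.7426,-1.5000,-2.1213)
cross product → J_v[:, 1] = (1.5000,2.7426,-0.0000)
J_ω[:, 1] = z_1
entry J[0][1] = 1.5000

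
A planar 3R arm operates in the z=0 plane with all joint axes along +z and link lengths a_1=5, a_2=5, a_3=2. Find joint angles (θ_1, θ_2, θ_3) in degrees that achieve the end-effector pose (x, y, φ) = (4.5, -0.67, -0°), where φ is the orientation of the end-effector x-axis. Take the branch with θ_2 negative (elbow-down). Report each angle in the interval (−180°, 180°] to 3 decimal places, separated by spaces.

wrist centre = target − a_3·(cos φ, sin φ) = (2.5000, -0.6700)
cos θ_2 = (6.6989−5²−5²)/(2·5·5) = -0.8660; θ_2 = -149.9996° (elbow-down)
β = atan2(-0.6700,2.5000) = -15.0027°; ψ = atan2(-2.5000,0.6699) = -74.9998°
θ_1 = β − ψ = 59.9971°
θ_3 = φ − θ_1 − θ_2 = 90.0025° (wrapped to (-180°,180°])

59.997 -150.000 90.003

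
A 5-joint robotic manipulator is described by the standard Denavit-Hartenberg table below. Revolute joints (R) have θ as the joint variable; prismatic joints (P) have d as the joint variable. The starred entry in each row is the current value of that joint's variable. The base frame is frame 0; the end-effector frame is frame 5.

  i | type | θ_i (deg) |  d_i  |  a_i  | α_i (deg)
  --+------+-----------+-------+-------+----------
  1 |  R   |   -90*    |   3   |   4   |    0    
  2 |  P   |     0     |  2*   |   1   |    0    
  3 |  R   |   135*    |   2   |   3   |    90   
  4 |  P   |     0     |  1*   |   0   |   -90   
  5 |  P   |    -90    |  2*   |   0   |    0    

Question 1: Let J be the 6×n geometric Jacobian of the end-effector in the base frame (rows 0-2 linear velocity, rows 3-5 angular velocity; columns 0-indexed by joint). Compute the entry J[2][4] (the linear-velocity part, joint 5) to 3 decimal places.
prismatic axis z_4 = (0.0000,0.0000,1.0000)
J_v[:, 4] = z_4; J_ω[:, 4] = (0,0,0)
entry J[2][4] = 1.0000

1.000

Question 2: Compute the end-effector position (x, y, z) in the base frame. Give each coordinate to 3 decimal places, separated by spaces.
2.828 -3.586 9.000

after link 1: o_1 = (0.0000, -4.0000, 3.0000)
after link 2: o_2 = (0.0000, -5.0000, 5.0000)
after link 3: o_3 = (2.1213, -2.8787, 7.0000)
after link 4: o_4 = (2.8284, -3.5858, 7.0000)
after link 5: o_5 = (2.8284, -3.5858, 9.0000)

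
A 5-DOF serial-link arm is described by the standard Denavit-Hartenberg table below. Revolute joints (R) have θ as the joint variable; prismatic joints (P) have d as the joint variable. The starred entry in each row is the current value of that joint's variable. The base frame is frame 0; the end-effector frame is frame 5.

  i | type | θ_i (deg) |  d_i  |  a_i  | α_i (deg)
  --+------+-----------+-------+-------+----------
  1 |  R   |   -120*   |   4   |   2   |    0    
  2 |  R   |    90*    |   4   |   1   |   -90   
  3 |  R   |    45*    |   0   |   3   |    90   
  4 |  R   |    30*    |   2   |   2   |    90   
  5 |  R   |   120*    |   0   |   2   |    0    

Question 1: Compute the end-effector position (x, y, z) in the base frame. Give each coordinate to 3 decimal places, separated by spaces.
4.769 -4.485 7.905

after link 1: o_1 = (-1.0000, -1.7321, 4.0000)
after link 2: o_2 = (-0.1340, -2.2321, 8.0000)
after link 3: o_3 = (1.7031, -3.2927, 5.8787)
after link 4: o_4 = (4.4885, -3.7462, 6.0681)
after link 5: o_5 = (4.7689, -4.4854, 7.9053)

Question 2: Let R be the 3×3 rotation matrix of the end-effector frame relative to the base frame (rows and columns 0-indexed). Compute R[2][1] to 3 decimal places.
0.177

End-effector y-axis (col 1 of R) = (-0.9820,0.0669,0.1768)
R[2][1] = 0.1768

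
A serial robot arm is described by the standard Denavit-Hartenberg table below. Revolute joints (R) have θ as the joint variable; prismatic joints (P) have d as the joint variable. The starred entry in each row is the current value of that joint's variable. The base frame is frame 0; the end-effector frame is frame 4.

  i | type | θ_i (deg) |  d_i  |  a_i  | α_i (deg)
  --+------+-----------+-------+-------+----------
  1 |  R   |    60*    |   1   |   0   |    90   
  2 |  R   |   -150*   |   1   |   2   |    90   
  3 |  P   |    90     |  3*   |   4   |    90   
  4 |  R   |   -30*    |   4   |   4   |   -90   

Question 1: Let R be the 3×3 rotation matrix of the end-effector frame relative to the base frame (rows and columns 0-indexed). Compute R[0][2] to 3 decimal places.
End-effector z-axis (col 2 of R) = (0.2165,-0.6250,0.7500)
R[0][2] = 0.2165

0.217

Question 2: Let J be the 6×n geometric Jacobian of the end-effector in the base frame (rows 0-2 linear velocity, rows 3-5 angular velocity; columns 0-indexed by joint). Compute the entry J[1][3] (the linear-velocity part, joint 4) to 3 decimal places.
-2.500

axis z_3 = (-0.4330,-0.7500,-0.5000); lever o_n−o_3 = (1.7679,-3.8660,-3.7321)
cross product → J_v[:, 3] = (0.8660,-2.5000,3.0000)
J_ω[:, 3] = z_3
entry J[1][3] = -2.5000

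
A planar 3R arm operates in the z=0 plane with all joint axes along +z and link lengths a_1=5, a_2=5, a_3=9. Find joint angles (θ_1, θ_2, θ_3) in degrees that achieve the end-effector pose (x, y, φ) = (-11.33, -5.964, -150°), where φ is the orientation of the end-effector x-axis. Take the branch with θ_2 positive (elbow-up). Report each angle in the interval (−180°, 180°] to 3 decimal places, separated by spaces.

wrist centre = target − a_3·(cos φ, sin φ) = (-3.5358, -1.4640)
cos θ_2 = (14.6450−5²−5²)/(2·5·5) = -0.7071; θ_2 = 134.9995° (elbow-up)
β = atan2(-1.4640,-3.5358) = -157.5078°; ψ = atan2(3.5356,1.4645) = 67.4997°
θ_1 = β − ψ = -225.0076°
θ_3 = φ − θ_1 − θ_2 = -59.9919° (wrapped to (-180°,180°])

134.992 134.999 -59.992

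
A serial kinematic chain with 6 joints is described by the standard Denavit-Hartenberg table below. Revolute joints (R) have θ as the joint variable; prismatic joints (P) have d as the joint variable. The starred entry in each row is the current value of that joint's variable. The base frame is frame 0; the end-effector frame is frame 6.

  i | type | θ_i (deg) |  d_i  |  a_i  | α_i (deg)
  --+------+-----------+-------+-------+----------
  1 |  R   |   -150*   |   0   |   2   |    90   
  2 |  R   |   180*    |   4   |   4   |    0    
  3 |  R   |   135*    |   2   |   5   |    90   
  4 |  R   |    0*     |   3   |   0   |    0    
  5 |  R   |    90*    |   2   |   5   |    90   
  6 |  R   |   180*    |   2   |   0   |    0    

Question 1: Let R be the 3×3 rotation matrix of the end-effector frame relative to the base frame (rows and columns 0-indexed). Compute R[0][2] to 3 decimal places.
End-effector z-axis (col 2 of R) = (-0.6124,-0.3536,-0.7071)
R[0][2] = -0.6124

-0.612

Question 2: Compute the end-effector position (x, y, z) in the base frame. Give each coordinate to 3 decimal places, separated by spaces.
-4.993 9.819 -8.485

after link 1: o_1 = (-1.7321, -1.0000, 0.0000)
after link 2: o_2 = (-0.2679, 4.4641, 0.0000)
after link 3: o_3 = (-4.3298, 4.4284, -3.5355)
after link 4: o_4 = (-2.4927, 5.4890, -5.6569)
after link 5: o_5 = (-3.7679, 10.5263, -7.0711)
after link 6: o_6 = (-4.9927, 9.8192, -8.4853)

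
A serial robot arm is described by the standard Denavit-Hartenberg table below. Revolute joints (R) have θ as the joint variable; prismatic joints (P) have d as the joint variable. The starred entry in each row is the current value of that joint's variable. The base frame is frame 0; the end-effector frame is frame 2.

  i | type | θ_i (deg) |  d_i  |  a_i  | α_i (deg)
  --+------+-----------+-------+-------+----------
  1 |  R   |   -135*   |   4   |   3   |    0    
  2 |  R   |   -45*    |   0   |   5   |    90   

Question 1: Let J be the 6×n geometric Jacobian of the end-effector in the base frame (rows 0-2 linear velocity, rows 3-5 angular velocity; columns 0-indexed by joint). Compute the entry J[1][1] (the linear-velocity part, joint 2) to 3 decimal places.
axis z_1 = (0.0000,0.0000,1.0000); lever o_n−o_1 = (-5.0000,-0.0000,0.0000)
cross product → J_v[:, 1] = (0.0000,-5.0000,0.0000)
J_ω[:, 1] = z_1
entry J[1][1] = -5.0000

-5.000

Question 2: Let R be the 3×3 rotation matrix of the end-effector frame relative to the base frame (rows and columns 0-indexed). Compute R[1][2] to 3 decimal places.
End-effector z-axis (col 2 of R) = (-0.0000,1.0000,0.0000)
R[1][2] = 1.0000

1.000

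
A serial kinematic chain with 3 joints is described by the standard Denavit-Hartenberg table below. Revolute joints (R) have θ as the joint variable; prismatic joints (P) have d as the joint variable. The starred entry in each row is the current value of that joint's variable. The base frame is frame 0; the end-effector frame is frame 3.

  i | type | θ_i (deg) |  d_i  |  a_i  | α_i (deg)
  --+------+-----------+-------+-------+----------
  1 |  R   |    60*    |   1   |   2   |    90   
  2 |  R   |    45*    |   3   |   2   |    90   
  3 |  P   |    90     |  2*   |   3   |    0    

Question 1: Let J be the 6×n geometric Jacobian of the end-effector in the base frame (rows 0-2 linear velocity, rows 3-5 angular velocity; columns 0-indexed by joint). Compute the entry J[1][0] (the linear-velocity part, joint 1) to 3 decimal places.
axis z_0 = ẑ; lever o_n−o_0 = (7.6104,1.1815,1.0000)
cross product → J_v[:, 0] = (-1.1815,7.6104,0.0000)
J_ω[:, 0] = z_0
entry J[1][0] = 7.6104

7.610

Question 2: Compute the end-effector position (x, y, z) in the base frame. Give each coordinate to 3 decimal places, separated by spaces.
7.610 1.182 1.000

after link 1: o_1 = (1.0000, 1.7321, 1.0000)
after link 2: o_2 = (4.3052, 1.4568, 2.4142)
after link 3: o_3 = (7.6104, 1.1815, 1.0000)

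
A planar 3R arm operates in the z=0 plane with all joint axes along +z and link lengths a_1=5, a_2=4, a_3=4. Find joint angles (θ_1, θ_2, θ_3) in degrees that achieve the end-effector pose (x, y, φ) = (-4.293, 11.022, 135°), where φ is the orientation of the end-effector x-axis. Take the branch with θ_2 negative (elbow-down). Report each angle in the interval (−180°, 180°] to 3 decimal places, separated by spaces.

120.003 -45.009 60.006

wrist centre = target − a_3·(cos φ, sin φ) = (-1.4646, 8.1936)
cos θ_2 = (69.2796−5²−4²)/(2·5·4) = 0.7070; θ_2 = -45.0094° (elbow-down)
β = atan2(8.1936,-1.4646) = 100.1344°; ψ = atan2(-2.8289,7.8280) = -19.8690°
θ_1 = β − ψ = 120.0034°
θ_3 = φ − θ_1 − θ_2 = 60.0060° (wrapped to (-180°,180°])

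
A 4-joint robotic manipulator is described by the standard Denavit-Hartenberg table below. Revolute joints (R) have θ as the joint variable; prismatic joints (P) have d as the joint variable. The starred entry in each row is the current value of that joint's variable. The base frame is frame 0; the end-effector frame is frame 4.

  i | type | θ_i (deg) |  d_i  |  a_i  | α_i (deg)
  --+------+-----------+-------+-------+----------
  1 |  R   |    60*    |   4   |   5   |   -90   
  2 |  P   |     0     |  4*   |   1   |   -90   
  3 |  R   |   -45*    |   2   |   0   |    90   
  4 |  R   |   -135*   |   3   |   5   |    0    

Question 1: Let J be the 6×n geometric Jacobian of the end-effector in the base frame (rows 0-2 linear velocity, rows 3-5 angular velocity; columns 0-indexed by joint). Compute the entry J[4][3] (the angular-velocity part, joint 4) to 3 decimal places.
axis z_3 = (-0.9659,-0.2588,0.0000); lever o_n−o_3 = (-1.9827,-4.1915,3.5355)
cross product → J_v[:, 3] = (-0.9151,3.4151,3.5355)
J_ω[:, 3] = z_3
entry J[4][3] = -0.2588

-0.259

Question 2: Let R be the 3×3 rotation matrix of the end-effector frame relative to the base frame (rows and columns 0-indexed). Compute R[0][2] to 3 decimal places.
End-effector z-axis (col 2 of R) = (-0.9659,-0.2588,0.0000)
R[0][2] = -0.9659

-0.966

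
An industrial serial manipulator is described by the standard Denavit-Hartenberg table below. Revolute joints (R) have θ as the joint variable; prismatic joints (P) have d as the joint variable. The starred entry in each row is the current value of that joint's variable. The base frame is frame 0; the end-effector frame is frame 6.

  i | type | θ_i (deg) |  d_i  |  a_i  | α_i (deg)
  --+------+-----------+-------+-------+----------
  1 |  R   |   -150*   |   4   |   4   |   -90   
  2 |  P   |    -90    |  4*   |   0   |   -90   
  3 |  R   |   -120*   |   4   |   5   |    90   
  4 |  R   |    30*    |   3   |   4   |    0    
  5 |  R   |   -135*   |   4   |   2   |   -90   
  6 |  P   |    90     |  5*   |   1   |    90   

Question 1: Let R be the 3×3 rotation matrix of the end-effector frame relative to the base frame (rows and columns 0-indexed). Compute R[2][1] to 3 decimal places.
End-effector y-axis (col 1 of R) = (0.6424,-0.5950,-0.4830)
R[2][1] = -0.4830

-0.483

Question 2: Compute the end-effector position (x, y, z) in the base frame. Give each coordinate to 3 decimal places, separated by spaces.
0.166 -13.835 -7.584

after link 1: o_1 = (-3.4641, -2.0000, 4.0000)
after link 2: o_2 = (-1.4641, -5.4641, 4.0000)
after link 3: o_3 = (-2.7631, -11.2141, 1.5000)
after link 4: o_4 = (-3.7452, -13.5131, -2.8301)
after link 5: o_5 = (-3.2963, -10.4269, -6.0354)
after link 6: o_6 = (0.1657, -13.8351, -7.5842)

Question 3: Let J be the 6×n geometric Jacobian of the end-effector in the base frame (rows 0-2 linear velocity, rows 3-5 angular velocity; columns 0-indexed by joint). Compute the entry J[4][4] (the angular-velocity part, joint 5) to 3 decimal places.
axis z_4 = (-0.2500,0.4330,-0.8660); lever o_n−o_4 = (3.9109,-0.3220,-4.7541)
cross product → J_v[:, 4] = (-2.3374,-4.5755,-1.6130)
J_ω[:, 4] = z_4
entry J[4][4] = 0.4330

0.433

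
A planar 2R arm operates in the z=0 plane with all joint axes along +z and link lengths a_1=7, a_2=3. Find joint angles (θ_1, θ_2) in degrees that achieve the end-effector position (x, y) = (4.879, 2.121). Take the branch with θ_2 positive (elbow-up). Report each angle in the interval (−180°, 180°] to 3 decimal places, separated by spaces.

-0.005 134.997

cos θ_2 = (28.3033−7²−3²)/(2·7·3) = -0.7071; θ_2 = 134.9966° (elbow-up)
β = atan2(2.1210,4.8790) = 23.4956°; ψ = atan2(2.1214,4.8788) = 23.5008°
θ_1 = β − ψ = -0.0052°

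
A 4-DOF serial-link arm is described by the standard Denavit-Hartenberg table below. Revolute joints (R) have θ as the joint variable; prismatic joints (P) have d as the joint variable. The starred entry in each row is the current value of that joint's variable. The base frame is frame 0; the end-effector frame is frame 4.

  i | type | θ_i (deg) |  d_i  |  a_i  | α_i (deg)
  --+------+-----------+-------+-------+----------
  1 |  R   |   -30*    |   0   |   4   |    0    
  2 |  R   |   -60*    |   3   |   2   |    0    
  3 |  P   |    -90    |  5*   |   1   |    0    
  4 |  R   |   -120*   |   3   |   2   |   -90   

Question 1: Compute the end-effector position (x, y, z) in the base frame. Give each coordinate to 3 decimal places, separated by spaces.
3.464 -2.268 11.000

after link 1: o_1 = (3.4641, -2.0000, 0.0000)
after link 2: o_2 = (3.4641, -4.0000, 3.0000)
after link 3: o_3 = (2.4641, -4.0000, 8.0000)
after link 4: o_4 = (3.4641, -2.2679, 11.0000)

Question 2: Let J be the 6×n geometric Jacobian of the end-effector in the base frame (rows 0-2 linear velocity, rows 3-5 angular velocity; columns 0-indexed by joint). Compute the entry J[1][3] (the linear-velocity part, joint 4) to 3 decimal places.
axis z_3 = (0.0000,0.0000,1.0000); lever o_n−o_3 = (1.0000,1.7321,3.0000)
cross product → J_v[:, 3] = (-1.7321,1.0000,0.0000)
J_ω[:, 3] = z_3
entry J[1][3] = 1.0000

1.000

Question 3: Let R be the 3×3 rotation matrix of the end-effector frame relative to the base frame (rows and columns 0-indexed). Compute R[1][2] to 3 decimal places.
0.500

End-effector z-axis (col 2 of R) = (-0.8660,0.5000,0.0000)
R[1][2] = 0.5000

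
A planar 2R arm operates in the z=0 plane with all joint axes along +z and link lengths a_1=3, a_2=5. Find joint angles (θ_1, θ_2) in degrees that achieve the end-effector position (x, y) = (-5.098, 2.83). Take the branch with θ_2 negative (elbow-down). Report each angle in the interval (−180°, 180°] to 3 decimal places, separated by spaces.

-149.997 -90.003

cos θ_2 = (33.9985−3²−5²)/(2·3·5) = -0.0000; θ_2 = -90.0029° (elbow-down)
β = atan2(2.8300,-5.0980) = 150.9645°; ψ = atan2(-5.0000,2.9998) = -59.0383°
θ_1 = β − ψ = 210.0028°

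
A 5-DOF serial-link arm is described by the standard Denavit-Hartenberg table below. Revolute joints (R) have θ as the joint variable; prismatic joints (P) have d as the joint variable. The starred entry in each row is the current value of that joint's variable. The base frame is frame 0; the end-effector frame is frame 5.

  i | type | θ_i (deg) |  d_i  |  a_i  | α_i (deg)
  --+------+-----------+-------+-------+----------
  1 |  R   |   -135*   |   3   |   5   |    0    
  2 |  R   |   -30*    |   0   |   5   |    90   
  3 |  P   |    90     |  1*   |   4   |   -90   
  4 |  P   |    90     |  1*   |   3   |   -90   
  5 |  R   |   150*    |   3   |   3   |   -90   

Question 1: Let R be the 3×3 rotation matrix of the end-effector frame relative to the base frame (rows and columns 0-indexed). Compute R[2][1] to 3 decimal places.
1.000

End-effector y-axis (col 1 of R) = (-0.0000,0.0000,1.0000)
R[2][1] = 1.0000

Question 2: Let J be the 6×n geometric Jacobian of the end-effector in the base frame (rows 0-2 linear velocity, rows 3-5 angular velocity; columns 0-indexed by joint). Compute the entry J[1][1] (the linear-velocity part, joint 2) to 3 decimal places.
-5.467

axis z_1 = (0.0000,0.0000,1.0000); lever o_n−o_1 = (-5.4674,-0.8458,1.0000)
cross product → J_v[:, 1] = (0.8458,-5.4674,0.0000)
J_ω[:, 1] = z_1
entry J[1][1] = -5.4674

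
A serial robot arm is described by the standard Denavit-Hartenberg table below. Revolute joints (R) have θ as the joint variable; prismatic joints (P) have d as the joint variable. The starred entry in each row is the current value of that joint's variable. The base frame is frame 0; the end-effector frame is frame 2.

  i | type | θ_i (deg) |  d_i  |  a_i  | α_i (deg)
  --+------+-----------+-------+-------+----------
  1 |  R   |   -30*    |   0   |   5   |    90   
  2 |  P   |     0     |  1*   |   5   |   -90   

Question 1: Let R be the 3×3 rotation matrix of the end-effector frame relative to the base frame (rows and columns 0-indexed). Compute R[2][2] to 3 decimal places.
End-effector z-axis (col 2 of R) = (0.0000,0.0000,1.0000)
R[2][2] = 1.0000

1.000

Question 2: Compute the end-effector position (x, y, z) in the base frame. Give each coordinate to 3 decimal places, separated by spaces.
8.160 -5.866 0.000

after link 1: o_1 = (4.3301, -2.5000, 0.0000)
after link 2: o_2 = (8.1603, -5.8660, 0.0000)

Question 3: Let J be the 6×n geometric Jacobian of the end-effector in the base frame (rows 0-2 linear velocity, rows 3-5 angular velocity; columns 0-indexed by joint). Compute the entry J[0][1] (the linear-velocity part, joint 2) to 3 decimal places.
prismatic axis z_1 = (-0.5000,-0.8660,0.0000)
J_v[:, 1] = z_1; J_ω[:, 1] = (0,0,0)
entry J[0][1] = -0.5000

-0.500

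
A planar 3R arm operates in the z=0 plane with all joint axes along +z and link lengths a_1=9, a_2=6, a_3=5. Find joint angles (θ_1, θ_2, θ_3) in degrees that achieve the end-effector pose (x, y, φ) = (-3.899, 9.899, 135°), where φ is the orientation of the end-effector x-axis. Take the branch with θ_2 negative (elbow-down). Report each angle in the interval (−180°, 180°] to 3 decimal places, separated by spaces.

wrist centre = target − a_3·(cos φ, sin φ) = (-0.3635, 6.3635)
cos θ_2 = (40.6258−9²−6²)/(2·9·6) = -0.7072; θ_2 = -135.0050° (elbow-down)
β = atan2(6.3635,-0.3635) = 93.2690°; ψ = atan2(-4.2423,4.7570) = -41.7265°
θ_1 = β − ψ = 134.9955°
θ_3 = φ − θ_1 − θ_2 = 135.0095° (wrapped to (-180°,180°])

134.996 -135.005 135.009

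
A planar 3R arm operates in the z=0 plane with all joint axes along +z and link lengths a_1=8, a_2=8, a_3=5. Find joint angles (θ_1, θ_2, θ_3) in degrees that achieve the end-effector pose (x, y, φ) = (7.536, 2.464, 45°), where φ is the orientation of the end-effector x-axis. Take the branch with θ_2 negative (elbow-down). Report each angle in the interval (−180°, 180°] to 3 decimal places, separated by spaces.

wrist centre = target − a_3·(cos φ, sin φ) = (4.0005, -1.0715)
cos θ_2 = (17.1519−8²−8²)/(2·8·8) = -0.8660; θ_2 = -149.9972° (elbow-down)
β = atan2(-1.0715,4.0005) = -14.9948°; ψ = atan2(-4.0003,1.0720) = -74.9986°
θ_1 = β − ψ = 60.0038°
θ_3 = φ − θ_1 − θ_2 = 134.9934° (wrapped to (-180°,180°])

60.004 -149.997 134.993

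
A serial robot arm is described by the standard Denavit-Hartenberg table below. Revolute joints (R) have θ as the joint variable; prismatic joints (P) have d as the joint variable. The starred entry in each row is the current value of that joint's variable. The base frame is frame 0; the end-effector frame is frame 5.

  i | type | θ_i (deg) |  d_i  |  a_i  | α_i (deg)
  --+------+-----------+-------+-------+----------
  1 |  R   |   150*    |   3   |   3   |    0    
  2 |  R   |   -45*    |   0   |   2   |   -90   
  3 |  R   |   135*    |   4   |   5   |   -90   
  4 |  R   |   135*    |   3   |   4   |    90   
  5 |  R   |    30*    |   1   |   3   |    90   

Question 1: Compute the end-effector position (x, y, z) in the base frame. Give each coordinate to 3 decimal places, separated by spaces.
after link 1: o_1 = (-2.5981, 1.5000, 3.0000)
after link 2: o_2 = (-3.1157, 3.4319, 3.0000)
after link 3: o_3 = (-6.0644, -1.0185, -0.5355)
after link 4: o_4 = (-3.3009, -0.4036, 3.5858)
after link 5: o_5 = (-0.7757, 0.0022, 5.4455)

-0.776 0.002 5.445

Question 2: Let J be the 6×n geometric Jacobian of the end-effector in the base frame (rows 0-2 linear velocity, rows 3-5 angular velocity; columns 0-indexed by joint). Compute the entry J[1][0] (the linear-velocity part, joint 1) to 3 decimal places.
axis z_0 = ẑ; lever o_n−o_0 = (-0.7757,0.0022,5.4455)
cross product → J_v[:, 0] = (-0.0022,-0.7757,0.0000)
J_ω[:, 0] = z_0
entry J[1][0] = -0.7757

-0.776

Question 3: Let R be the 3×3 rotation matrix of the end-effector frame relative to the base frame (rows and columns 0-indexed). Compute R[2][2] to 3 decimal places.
-0.362

End-effector z-axis (col 2 of R) = (0.1183,0.9245,-0.3624)
R[2][2] = -0.3624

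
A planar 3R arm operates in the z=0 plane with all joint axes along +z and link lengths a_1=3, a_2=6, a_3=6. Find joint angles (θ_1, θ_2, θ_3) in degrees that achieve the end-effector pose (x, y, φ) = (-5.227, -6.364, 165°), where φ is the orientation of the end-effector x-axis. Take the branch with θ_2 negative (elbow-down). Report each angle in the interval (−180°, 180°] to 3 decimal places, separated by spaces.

wrist centre = target − a_3·(cos φ, sin φ) = (0.5686, -7.9169)
cos θ_2 = (63.0008−3²−6²)/(2·3·6) = 0.5000; θ_2 = -59.9986° (elbow-down)
β = atan2(-7.9169,0.5686) = -85.8923°; ψ = atan2(-5.1961,6.0001) = -40.8924°
θ_1 = β − ψ = -45.0000°
θ_3 = φ − θ_1 − θ_2 = -90.0015° (wrapped to (-180°,180°])

-45.000 -59.999 -90.001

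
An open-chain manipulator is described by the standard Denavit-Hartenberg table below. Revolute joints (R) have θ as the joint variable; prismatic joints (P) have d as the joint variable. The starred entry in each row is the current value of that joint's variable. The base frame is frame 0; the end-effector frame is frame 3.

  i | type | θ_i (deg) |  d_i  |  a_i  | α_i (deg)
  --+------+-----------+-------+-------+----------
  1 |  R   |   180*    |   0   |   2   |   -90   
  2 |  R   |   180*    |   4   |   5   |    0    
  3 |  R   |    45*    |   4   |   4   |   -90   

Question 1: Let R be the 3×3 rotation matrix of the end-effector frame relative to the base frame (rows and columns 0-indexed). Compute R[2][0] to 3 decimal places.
End-effector x-axis (col 0 of R) = (0.7071,-0.0000,0.7071)
R[2][0] = 0.7071

0.707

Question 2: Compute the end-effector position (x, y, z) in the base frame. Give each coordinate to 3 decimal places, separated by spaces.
5.828 -8.000 2.828

after link 1: o_1 = (-2.0000, 0.0000, 0.0000)
after link 2: o_2 = (3.0000, -4.0000, -0.0000)
after link 3: o_3 = (5.8284, -8.0000, 2.8284)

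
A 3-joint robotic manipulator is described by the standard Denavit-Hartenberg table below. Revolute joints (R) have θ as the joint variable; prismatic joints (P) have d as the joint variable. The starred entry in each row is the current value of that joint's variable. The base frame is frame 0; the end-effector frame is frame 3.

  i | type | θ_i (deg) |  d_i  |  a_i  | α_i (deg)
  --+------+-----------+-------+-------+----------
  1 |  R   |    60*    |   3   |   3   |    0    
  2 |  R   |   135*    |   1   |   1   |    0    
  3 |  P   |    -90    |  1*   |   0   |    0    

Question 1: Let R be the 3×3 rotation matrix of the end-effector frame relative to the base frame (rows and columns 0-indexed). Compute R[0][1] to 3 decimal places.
End-effector y-axis (col 1 of R) = (-0.9659,-0.2588,0.0000)
R[0][1] = -0.9659

-0.966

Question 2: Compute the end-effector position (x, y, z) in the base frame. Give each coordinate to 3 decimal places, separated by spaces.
0.534 2.339 5.000

after link 1: o_1 = (1.5000, 2.5981, 3.0000)
after link 2: o_2 = (0.5341, 2.3393, 4.0000)
after link 3: o_3 = (0.5341, 2.3393, 5.0000)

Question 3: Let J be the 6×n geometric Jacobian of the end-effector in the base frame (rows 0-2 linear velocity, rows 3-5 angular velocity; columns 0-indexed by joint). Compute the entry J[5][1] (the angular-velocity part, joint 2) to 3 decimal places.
axis z_1 = (0.0000,0.0000,1.0000); lever o_n−o_1 = (-0.9659,-0.2588,2.0000)
cross product → J_v[:, 1] = (0.2588,-0.9659,0.0000)
J_ω[:, 1] = z_1
entry J[5][1] = 1.0000

1.000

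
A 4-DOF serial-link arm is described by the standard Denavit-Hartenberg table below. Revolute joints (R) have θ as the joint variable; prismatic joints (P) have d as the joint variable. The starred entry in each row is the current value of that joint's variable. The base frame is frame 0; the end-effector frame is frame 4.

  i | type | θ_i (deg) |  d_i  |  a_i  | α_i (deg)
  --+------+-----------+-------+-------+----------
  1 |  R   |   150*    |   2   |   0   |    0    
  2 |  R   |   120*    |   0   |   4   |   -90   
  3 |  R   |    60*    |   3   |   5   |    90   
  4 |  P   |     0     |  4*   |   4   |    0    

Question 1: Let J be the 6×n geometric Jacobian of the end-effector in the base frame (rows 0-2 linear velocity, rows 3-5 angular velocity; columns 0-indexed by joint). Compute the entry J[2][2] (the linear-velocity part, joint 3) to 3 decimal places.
-7.964

axis z_2 = (1.0000,-0.0000,0.0000); lever o_n−o_2 = (3.0000,-7.9641,-5.7942)
cross product → J_v[:, 2] = (0.0000,5.7942,-7.9641)
J_ω[:, 2] = z_2
entry J[2][2] = -7.9641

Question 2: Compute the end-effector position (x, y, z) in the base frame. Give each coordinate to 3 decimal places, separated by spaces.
3.000 -11.964 -3.794

after link 1: o_1 = (0.0000, 0.0000, 2.0000)
after link 2: o_2 = (-0.0000, -4.0000, 2.0000)
after link 3: o_3 = (3.0000, -6.5000, -2.3301)
after link 4: o_4 = (3.0000, -11.9641, -3.7942)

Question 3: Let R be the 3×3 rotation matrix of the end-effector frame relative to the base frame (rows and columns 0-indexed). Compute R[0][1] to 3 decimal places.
End-effector y-axis (col 1 of R) = (1.0000,-0.0000,0.0000)
R[0][1] = 1.0000

1.000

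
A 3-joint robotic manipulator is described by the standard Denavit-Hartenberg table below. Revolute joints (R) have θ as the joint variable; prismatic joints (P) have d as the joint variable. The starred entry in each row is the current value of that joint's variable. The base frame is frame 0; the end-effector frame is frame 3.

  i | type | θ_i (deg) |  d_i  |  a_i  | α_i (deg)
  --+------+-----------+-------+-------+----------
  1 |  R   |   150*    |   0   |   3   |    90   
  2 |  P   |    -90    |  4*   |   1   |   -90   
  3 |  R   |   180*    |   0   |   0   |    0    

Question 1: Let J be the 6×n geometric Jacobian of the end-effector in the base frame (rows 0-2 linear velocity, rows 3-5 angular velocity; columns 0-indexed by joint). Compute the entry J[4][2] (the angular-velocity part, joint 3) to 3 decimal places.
axis z_2 = (-0.8660,0.5000,0.0000); lever o_n−o_2 = (0.0000,0.0000,0.0000)
cross product → J_v[:, 2] = (0.0000,0.0000,-0.0000)
J_ω[:, 2] = z_2
entry J[4][2] = 0.5000

0.500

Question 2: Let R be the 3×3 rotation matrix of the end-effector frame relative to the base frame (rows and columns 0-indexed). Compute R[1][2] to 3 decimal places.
End-effector z-axis (col 2 of R) = (-0.8660,0.5000,0.0000)
R[1][2] = 0.5000

0.500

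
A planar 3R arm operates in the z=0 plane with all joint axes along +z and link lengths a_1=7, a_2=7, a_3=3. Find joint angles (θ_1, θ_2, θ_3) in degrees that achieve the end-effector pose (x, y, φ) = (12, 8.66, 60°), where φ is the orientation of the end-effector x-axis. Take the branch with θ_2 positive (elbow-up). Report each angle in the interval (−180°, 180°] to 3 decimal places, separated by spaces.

wrist centre = target − a_3·(cos φ, sin φ) = (10.5000, 6.0619)
cos θ_2 = (146.9969−7²−7²)/(2·7·7) = 0.5000; θ_2 = 60.0021° (elbow-up)
β = atan2(6.0619,10.5000) = 29.9990°; ψ = atan2(6.0623,10.4998) = 30.0010°
θ_1 = β − ψ = -0.0021°
θ_3 = φ − θ_1 − θ_2 = 0.0000° (wrapped to (-180°,180°])

-0.002 60.002 0.000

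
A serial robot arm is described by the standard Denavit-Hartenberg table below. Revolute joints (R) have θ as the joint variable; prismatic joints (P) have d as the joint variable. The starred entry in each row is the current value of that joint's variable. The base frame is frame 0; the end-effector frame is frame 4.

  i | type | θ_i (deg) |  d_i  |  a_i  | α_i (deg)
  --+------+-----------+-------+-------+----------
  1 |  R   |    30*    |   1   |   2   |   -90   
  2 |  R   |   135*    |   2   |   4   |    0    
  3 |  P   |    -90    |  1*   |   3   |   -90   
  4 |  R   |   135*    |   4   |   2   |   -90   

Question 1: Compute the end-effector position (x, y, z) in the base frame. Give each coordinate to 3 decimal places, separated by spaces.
after link 1: o_1 = (1.7321, 1.0000, 1.0000)
after link 2: o_2 = (-1.7174, 1.3178, -1.8284)
after link 3: o_3 = (-0.3803, 3.2445, -3.9497)
after link 4: o_4 = (-2.9887, 0.1056, -5.7782)

-2.989 0.106 -5.778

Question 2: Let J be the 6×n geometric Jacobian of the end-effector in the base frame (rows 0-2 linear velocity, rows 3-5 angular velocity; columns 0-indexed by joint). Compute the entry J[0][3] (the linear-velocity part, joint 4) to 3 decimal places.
axis z_3 = (-0.6124,-0.3536,-0.7071); lever o_n−o_3 = (-2.6084,-3.1390,-1.8284)
cross product → J_v[:, 3] = (-1.5731,0.7247,1.0000)
J_ω[:, 3] = z_3
entry J[0][3] = -1.5731

-1.573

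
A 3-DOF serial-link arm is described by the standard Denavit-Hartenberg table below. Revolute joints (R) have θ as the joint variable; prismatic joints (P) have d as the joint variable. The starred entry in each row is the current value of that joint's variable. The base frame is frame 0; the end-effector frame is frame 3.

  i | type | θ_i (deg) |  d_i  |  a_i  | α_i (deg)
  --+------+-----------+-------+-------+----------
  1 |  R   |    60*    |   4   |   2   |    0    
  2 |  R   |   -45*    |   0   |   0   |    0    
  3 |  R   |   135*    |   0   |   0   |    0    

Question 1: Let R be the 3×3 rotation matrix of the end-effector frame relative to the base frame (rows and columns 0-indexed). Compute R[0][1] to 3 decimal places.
End-effector y-axis (col 1 of R) = (-0.5000,-0.8660,0.0000)
R[0][1] = -0.5000

-0.500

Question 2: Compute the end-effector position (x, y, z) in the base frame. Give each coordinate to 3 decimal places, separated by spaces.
1.000 1.732 4.000

after link 1: o_1 = (1.0000, 1.7321, 4.0000)
after link 2: o_2 = (1.0000, 1.7321, 4.0000)
after link 3: o_3 = (1.0000, 1.7321, 4.0000)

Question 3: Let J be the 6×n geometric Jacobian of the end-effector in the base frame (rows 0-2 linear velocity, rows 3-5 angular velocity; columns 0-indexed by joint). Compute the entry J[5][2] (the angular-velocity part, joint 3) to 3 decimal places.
1.000

axis z_2 = (0.0000,0.0000,1.0000); lever o_n−o_2 = (0.0000,0.0000,0.0000)
cross product → J_v[:, 2] = (0.0000,0.0000,0.0000)
J_ω[:, 2] = z_2
entry J[5][2] = 1.0000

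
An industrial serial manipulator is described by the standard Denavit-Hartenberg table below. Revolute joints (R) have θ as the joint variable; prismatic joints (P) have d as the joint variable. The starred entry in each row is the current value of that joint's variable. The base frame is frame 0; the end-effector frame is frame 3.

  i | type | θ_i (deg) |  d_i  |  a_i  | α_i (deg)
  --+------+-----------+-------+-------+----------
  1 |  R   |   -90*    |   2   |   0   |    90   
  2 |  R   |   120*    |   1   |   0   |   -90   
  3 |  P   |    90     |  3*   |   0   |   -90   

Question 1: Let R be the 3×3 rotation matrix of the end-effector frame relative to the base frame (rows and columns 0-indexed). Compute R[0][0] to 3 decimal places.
End-effector x-axis (col 0 of R) = (1.0000,0.0000,-0.0000)
R[0][0] = 1.0000

1.000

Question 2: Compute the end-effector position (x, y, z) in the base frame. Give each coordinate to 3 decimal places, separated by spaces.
-1.000 2.598 0.500

after link 1: o_1 = (0.0000, 0.0000, 2.0000)
after link 2: o_2 = (-1.0000, -0.0000, 2.0000)
after link 3: o_3 = (-1.0000, 2.5981, 0.5000)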